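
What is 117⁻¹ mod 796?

gcd(796, 117):
  796 = 6*117 + 94
  117 = 1*94 + 23
  94 = 4*23 + 2
  23 = 11*2 + 1
  2 = 2*1
so gcd(796, 117) = 1.
Back-substitute for Bézout coefficients:
  1 = 23 - 11*2
  ... = 117*(381) + 796*(-56)
So 117*381 ≡ 1 (mod 796), and 381 mod 796 = 381.

381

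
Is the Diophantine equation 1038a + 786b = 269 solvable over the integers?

gcd(1038, 786) = 6  (1038 = 1*786 + 252, 786 = 3*252 + 30, 252 = 8*30 + 12, 30 = 2*12 + 6, 12 = 2*6).
6 does not divide 269 (remainder 5), so no integer solutions.

no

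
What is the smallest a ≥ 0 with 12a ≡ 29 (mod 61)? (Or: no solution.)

38

gcd(61, 12) = 1.
1 divides 29, so solutions exist.
By Bézout, 12×(-5) + 61×(1) = 1.
So 12×(-5) ≡ 1 (mod 61); multiply by 29: a ≡ -145 (mod 61).
Smallest nonnegative: a = -145 mod 61 = 38.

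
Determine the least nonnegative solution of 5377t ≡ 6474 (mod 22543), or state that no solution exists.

gcd(22543, 5377):
  22543 = 4·5377 + 1035
  5377 = 5·1035 + 202
  1035 = 5·202 + 25
  202 = 8·25 + 2
  25 = 12·2 + 1
  2 = 2·1
so gcd(22543, 5377) = 1.
1 divides 6474, so solutions exist.
Back-substitute for Bézout coefficients:
  1 = 25 - 12·2
  ... = 5377·(-10825) + 22543·(2582)
So 5377·(-10825) ≡ 1 (mod 22543); multiply by 6474: t ≡ -70081050 (mod 22543).
Smallest nonnegative: t = -70081050 mod 22543 = 5137.

5137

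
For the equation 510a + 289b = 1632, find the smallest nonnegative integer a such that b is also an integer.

gcd(510, 289):
  510 = 1×289 + 221
  289 = 1×221 + 68
  221 = 3×68 + 17
  68 = 4×17
so gcd(510, 289) = 17.
17 divides 1632, so solutions exist.
Back-substitute for Bézout coefficients:
  17 = 221 - 3×68
  ... = 510×(4) + 289×(-7)
Scale by 1632/17 = 96: (a₀, b₀) = (384, -672).
General solution: a = 384 + 17t, b = -672 - 30t for integer t.
a ≥ 0: smallest is 384 mod 17 = 10 (at t = -22), with b = -12.

10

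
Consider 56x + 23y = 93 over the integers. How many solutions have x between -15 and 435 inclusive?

19

gcd(56, 23) = 1.
By Bézout, 56×(7) + 23×(-17) = 1.
Particular solution: (7, -13).
General solution: x = 7 + 23t, y = -13 - 56t for integer t.
-15 ≤ 7 + 23t ≤ 435 gives t ∈ [0, 18], which is 19 values.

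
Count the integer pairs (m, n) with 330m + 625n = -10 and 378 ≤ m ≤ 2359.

16

gcd(625, 330) = 5  (625 = 1·330 + 295, 330 = 1·295 + 35, 295 = 8·35 + 15, 35 = 2·15 + 5, 15 = 3·5).
Back-substituting, 330·(36) + 625·(-19) = 5.
Scale by -2: particular solution (-72, 38); reduce m mod 125: (53, -28).
General solution: m = 53 + 125t, n = -28 - 66t for integer t.
378 ≤ 53 + 125t ≤ 2359 gives t ∈ [3, 18], which is 16 values.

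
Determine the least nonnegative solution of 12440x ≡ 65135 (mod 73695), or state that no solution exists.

gcd(73695, 12440) = 5  (73695 = 5·12440 + 11495, 12440 = 1·11495 + 945, 11495 = 12·945 + 155, 945 = 6·155 + 15, 155 = 10·15 + 5, 15 = 3·5).
5 divides 65135, so solutions exist.
Back-substituting, 12440·(-4757) + 73695·(803) = 5.
So 12440·(-4757) ≡ 5 (mod 73695); multiply by 13027: x ≡ -61969439 (mod 14739).
Smallest nonnegative: x = -61969439 mod 14739 = 8056.

8056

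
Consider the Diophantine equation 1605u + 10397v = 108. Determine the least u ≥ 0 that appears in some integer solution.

gcd(10397, 1605):
  10397 = 6×1605 + 767
  1605 = 2×767 + 71
  767 = 10×71 + 57
  71 = 1×57 + 14
  57 = 4×14 + 1
  14 = 14×1
so gcd(10397, 1605) = 1.
1 divides 108, so solutions exist.
Back-substitute for Bézout coefficients:
  1 = 57 - 4×14
  ... = 1605×(-732) + 10397×(113)
Scale by 108/1 = 108: (u₀, v₀) = (-79056, 12204).
General solution: u = -79056 + 10397t, v = 12204 - 1605t for integer t.
u ≥ 0: smallest is -79056 mod 10397 = 4120 (at t = 8), with v = -636.

4120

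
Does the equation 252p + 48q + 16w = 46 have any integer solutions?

gcd(252, 48):
  252 = 5·48 + 12
  48 = 4·12
so gcd(252, 48) = 12.
gcd(12, 16) = 4.
4 does not divide 46 (remainder 2), so no integer solutions.

no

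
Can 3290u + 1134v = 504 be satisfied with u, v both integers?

yes

gcd(3290, 1134) = 14.
14 divides 504, so integer solutions exist.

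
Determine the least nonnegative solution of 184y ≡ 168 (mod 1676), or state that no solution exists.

92

gcd(1676, 184):
  1676 = 9·184 + 20
  184 = 9·20 + 4
  20 = 5·4
so gcd(1676, 184) = 4.
4 divides 168, so solutions exist.
Back-substitute for Bézout coefficients:
  4 = 184 - 9·20
  ... = 184·(82) + 1676·(-9)
So 184·(82) ≡ 4 (mod 1676); multiply by 42: y ≡ 3444 (mod 419).
Smallest nonnegative: y = 3444 mod 419 = 92.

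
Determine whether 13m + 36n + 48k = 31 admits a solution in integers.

yes

gcd(36, 13) = 1.
gcd(1, 48) = 1.
1 divides 31, so integer solutions exist.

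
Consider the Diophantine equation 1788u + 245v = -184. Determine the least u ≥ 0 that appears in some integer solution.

gcd(1788, 245) = 1.
1 divides -184, so solutions exist.
By Bézout, 1788*(47) + 245*(-343) = 1.
Scale by -184/1 = -184: (u₀, v₀) = (-8648, 63112).
General solution: u = -8648 + 245t, v = 63112 - 1788t for integer t.
u ≥ 0: smallest is -8648 mod 245 = 172 (at t = 36), with v = -1256.

172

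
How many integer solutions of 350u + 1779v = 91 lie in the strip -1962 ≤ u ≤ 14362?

gcd(1779, 350):
  1779 = 5*350 + 29
  350 = 12*29 + 2
  29 = 14*2 + 1
  2 = 2*1
so gcd(1779, 350) = 1.
Back-substitute for Bézout coefficients:
  1 = 29 - 14*2
  ... = 350*(-859) + 1779*(169)
Scale by 91: particular solution (-78169, 15379); reduce u mod 1779: (107, -21).
General solution: u = 107 + 1779t, v = -21 - 350t for integer t.
-1962 ≤ 107 + 1779t ≤ 14362 gives t ∈ [-1, 8], which is 10 values.

10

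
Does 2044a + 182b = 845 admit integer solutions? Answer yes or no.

no

gcd(2044, 182) = 14.
14 does not divide 845 (remainder 5), so no integer solutions.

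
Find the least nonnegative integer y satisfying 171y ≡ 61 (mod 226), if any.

gcd(226, 171) = 1  (226 = 1*171 + 55, 171 = 3*55 + 6, 55 = 9*6 + 1, 6 = 6*1).
1 divides 61, so solutions exist.
Back-substituting, 171*(-37) + 226*(28) = 1.
So 171*(-37) ≡ 1 (mod 226); multiply by 61: y ≡ -2257 (mod 226).
Smallest nonnegative: y = -2257 mod 226 = 3.

3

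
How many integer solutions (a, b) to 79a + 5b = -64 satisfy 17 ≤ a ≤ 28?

2

gcd(79, 5) = 1.
By Bézout, 79×(-1) + 5×(16) = 1.
Particular solution: (4, -76).
General solution: a = 4 + 5t, b = -76 - 79t for integer t.
17 ≤ 4 + 5t ≤ 28 gives t ∈ [3, 4], which is 2 values.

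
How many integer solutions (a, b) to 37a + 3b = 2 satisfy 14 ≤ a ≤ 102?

gcd(37, 3) = 1  (37 = 12·3 + 1, 3 = 3·1).
Back-substituting, 37·(1) + 3·(-12) = 1.
Scale by 2: particular solution (2, -24); reduce a mod 3: (2, -24).
General solution: a = 2 + 3t, b = -24 - 37t for integer t.
14 ≤ 2 + 3t ≤ 102 gives t ∈ [4, 33], which is 30 values.

30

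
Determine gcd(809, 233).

1

gcd(809, 233):
  809 = 3*233 + 110
  233 = 2*110 + 13
  110 = 8*13 + 6
  13 = 2*6 + 1
  6 = 6*1
so gcd(809, 233) = 1.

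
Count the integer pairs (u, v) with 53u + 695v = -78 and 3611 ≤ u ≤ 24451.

30

gcd(695, 53) = 1.
By Bézout, 53·(-118) + 695·(9) = 1.
Particular solution: (169, -13).
General solution: u = 169 + 695t, v = -13 - 53t for integer t.
3611 ≤ 169 + 695t ≤ 24451 gives t ∈ [5, 34], which is 30 values.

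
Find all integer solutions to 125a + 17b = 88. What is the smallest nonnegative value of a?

gcd(125, 17):
  125 = 7×17 + 6
  17 = 2×6 + 5
  6 = 1×5 + 1
  5 = 5×1
so gcd(125, 17) = 1.
1 divides 88, so solutions exist.
Back-substitute for Bézout coefficients:
  1 = 6 - 1×5
  ... = 125×(3) + 17×(-22)
Scale by 88/1 = 88: (a₀, b₀) = (264, -1936).
General solution: a = 264 + 17t, b = -1936 - 125t for integer t.
a ≥ 0: smallest is 264 mod 17 = 9 (at t = -15), with b = -61.

9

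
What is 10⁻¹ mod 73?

gcd(73, 10) = 1  (73 = 7·10 + 3, 10 = 3·3 + 1, 3 = 3·1).
Back-substituting, 10·(22) + 73·(-3) = 1.
So 10·22 ≡ 1 (mod 73), and 22 mod 73 = 22.

22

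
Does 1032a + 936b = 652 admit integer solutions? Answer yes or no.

no

gcd(1032, 936) = 24  (1032 = 1×936 + 96, 936 = 9×96 + 72, 96 = 1×72 + 24, 72 = 3×24).
24 does not divide 652 (remainder 4), so no integer solutions.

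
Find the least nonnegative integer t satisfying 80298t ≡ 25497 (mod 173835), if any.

3804

gcd(173835, 80298) = 9.
9 divides 25497, so solutions exist.
By Bézout, 80298×(-6237) + 173835×(2881) = 9.
So 80298×(-6237) ≡ 9 (mod 173835); multiply by 2833: t ≡ -17669421 (mod 19315).
Smallest nonnegative: t = -17669421 mod 19315 = 3804.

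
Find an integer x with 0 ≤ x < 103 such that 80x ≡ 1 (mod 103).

94

gcd(103, 80) = 1  (103 = 1·80 + 23, 80 = 3·23 + 11, 23 = 2·11 + 1, 11 = 11·1).
Back-substituting, 80·(-9) + 103·(7) = 1.
So 80·-9 ≡ 1 (mod 103), and -9 mod 103 = 94.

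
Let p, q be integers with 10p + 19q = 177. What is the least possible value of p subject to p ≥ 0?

gcd(19, 10):
  19 = 1×10 + 9
  10 = 1×9 + 1
  9 = 9×1
so gcd(19, 10) = 1.
1 divides 177, so solutions exist.
Back-substitute for Bézout coefficients:
  1 = 10 - 1×9
  ... = 10×(2) + 19×(-1)
Scale by 177/1 = 177: (p₀, q₀) = (354, -177).
General solution: p = 354 + 19t, q = -177 - 10t for integer t.
p ≥ 0: smallest is 354 mod 19 = 12 (at t = -18), with q = 3.

12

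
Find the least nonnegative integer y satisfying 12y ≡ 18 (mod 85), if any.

44

gcd(85, 12) = 1  (85 = 7×12 + 1, 12 = 12×1).
1 divides 18, so solutions exist.
Back-substituting, 12×(-7) + 85×(1) = 1.
So 12×(-7) ≡ 1 (mod 85); multiply by 18: y ≡ -126 (mod 85).
Smallest nonnegative: y = -126 mod 85 = 44.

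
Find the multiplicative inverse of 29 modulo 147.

gcd(147, 29) = 1  (147 = 5·29 + 2, 29 = 14·2 + 1, 2 = 2·1).
Back-substituting, 29·(71) + 147·(-14) = 1.
So 29·71 ≡ 1 (mod 147), and 71 mod 147 = 71.

71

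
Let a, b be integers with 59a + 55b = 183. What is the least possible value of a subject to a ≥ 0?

32

gcd(59, 55):
  59 = 1·55 + 4
  55 = 13·4 + 3
  4 = 1·3 + 1
  3 = 3·1
so gcd(59, 55) = 1.
1 divides 183, so solutions exist.
Back-substitute for Bézout coefficients:
  1 = 4 - 1·3
  ... = 59·(14) + 55·(-15)
Scale by 183/1 = 183: (a₀, b₀) = (2562, -2745).
General solution: a = 2562 + 55t, b = -2745 - 59t for integer t.
a ≥ 0: smallest is 2562 mod 55 = 32 (at t = -46), with b = -31.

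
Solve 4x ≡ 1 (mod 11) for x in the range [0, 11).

gcd(11, 4) = 1  (11 = 2*4 + 3, 4 = 1*3 + 1, 3 = 3*1).
Back-substituting, 4*(3) + 11*(-1) = 1.
So 4*3 ≡ 1 (mod 11), and 3 mod 11 = 3.

3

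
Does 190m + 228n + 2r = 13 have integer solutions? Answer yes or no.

no

gcd(228, 190) = 38  (228 = 1·190 + 38, 190 = 5·38).
gcd(38, 2) = 2.
2 does not divide 13 (remainder 1), so no integer solutions.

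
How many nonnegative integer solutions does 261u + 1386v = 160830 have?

gcd(1386, 261):
  1386 = 5·261 + 81
  261 = 3·81 + 18
  81 = 4·18 + 9
  18 = 2·9
so gcd(1386, 261) = 9.
Back-substitute for Bézout coefficients:
  9 = 81 - 4·18
  ... = 261·(-69) + 1386·(13)
Scale by 17870: one solution is (-1233030, 232310). Reduce u mod 154: (48, 107).
General: u = 48 + 154t, v = 107 - 29t.
u ≥ 0 ⇒ t ≥ 0; v ≥ 0 ⇒ t ≤ 3. So t ∈ [0, 3]: 4 solutions.

4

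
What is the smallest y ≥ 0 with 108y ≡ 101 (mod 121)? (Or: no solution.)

gcd(121, 108):
  121 = 1×108 + 13
  108 = 8×13 + 4
  13 = 3×4 + 1
  4 = 4×1
so gcd(121, 108) = 1.
1 divides 101, so solutions exist.
Back-substitute for Bézout coefficients:
  1 = 13 - 3×4
  ... = 108×(-28) + 121×(25)
So 108×(-28) ≡ 1 (mod 121); multiply by 101: y ≡ -2828 (mod 121).
Smallest nonnegative: y = -2828 mod 121 = 76.

76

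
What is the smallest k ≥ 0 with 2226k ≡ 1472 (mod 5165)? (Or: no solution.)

gcd(5165, 2226):
  5165 = 2*2226 + 713
  2226 = 3*713 + 87
  713 = 8*87 + 17
  87 = 5*17 + 2
  17 = 8*2 + 1
  2 = 2*1
so gcd(5165, 2226) = 1.
1 divides 1472, so solutions exist.
Back-substitute for Bézout coefficients:
  1 = 17 - 8*2
  ... = 2226*(-2434) + 5165*(1049)
So 2226*(-2434) ≡ 1 (mod 5165); multiply by 1472: k ≡ -3582848 (mod 5165).
Smallest nonnegative: k = -3582848 mod 5165 = 1662.

1662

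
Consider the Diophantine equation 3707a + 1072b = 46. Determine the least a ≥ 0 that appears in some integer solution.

gcd(3707, 1072) = 1.
1 divides 46, so solutions exist.
By Bézout, 3707*(131) + 1072*(-453) = 1.
Scale by 46/1 = 46: (a₀, b₀) = (6026, -20838).
General solution: a = 6026 + 1072t, b = -20838 - 3707t for integer t.
a ≥ 0: smallest is 6026 mod 1072 = 666 (at t = -5), with b = -2303.

666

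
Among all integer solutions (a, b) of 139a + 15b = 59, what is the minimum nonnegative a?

11

gcd(139, 15):
  139 = 9*15 + 4
  15 = 3*4 + 3
  4 = 1*3 + 1
  3 = 3*1
so gcd(139, 15) = 1.
1 divides 59, so solutions exist.
Back-substitute for Bézout coefficients:
  1 = 4 - 1*3
  ... = 139*(4) + 15*(-37)
Scale by 59/1 = 59: (a₀, b₀) = (236, -2183).
General solution: a = 236 + 15t, b = -2183 - 139t for integer t.
a ≥ 0: smallest is 236 mod 15 = 11 (at t = -15), with b = -98.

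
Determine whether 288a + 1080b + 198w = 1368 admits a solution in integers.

gcd(1080, 288) = 72  (1080 = 3×288 + 216, 288 = 1×216 + 72, 216 = 3×72).
gcd(72, 198) = 18.
18 divides 1368, so integer solutions exist.

yes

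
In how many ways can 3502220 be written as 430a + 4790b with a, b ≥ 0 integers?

17

gcd(4790, 430) = 10.
By Bézout, 430·(78) + 4790·(-7) = 10.
One solution: (425, 693).
General: a = 425 + 479t, b = 693 - 43t.
a ≥ 0 ⇒ t ≥ 0; b ≥ 0 ⇒ t ≤ 16. So t ∈ [0, 16]: 17 solutions.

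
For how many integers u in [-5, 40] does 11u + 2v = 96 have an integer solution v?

23

gcd(11, 2) = 1  (11 = 5·2 + 1, 2 = 2·1).
Back-substituting, 11·(1) + 2·(-5) = 1.
Scale by 96: particular solution (96, -480); reduce u mod 2: (0, 48).
General solution: u = 0 + 2t, v = 48 - 11t for integer t.
-5 ≤ 0 + 2t ≤ 40 gives t ∈ [-2, 20], which is 23 values.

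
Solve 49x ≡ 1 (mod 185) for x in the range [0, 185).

gcd(185, 49) = 1.
By Bézout, 49*(34) + 185*(-9) = 1.
So 49*34 ≡ 1 (mod 185), and 34 mod 185 = 34.

34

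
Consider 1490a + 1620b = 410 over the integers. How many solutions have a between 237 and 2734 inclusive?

gcd(1620, 1490):
  1620 = 1*1490 + 130
  1490 = 11*130 + 60
  130 = 2*60 + 10
  60 = 6*10
so gcd(1620, 1490) = 10.
Back-substitute for Bézout coefficients:
  10 = 130 - 2*60
  ... = 1490*(-25) + 1620*(23)
Scale by 41: particular solution (-1025, 943); reduce a mod 162: (109, -100).
General solution: a = 109 + 162t, b = -100 - 149t for integer t.
237 ≤ 109 + 162t ≤ 2734 gives t ∈ [1, 16], which is 16 values.

16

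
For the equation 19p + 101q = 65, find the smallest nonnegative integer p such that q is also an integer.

30

gcd(101, 19) = 1.
1 divides 65, so solutions exist.
By Bézout, 19×(16) + 101×(-3) = 1.
Scale by 65/1 = 65: (p₀, q₀) = (1040, -195).
General solution: p = 1040 + 101t, q = -195 - 19t for integer t.
p ≥ 0: smallest is 1040 mod 101 = 30 (at t = -10), with q = -5.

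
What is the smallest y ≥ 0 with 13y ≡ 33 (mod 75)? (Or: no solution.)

66

gcd(75, 13):
  75 = 5×13 + 10
  13 = 1×10 + 3
  10 = 3×3 + 1
  3 = 3×1
so gcd(75, 13) = 1.
1 divides 33, so solutions exist.
Back-substitute for Bézout coefficients:
  1 = 10 - 3×3
  ... = 13×(-23) + 75×(4)
So 13×(-23) ≡ 1 (mod 75); multiply by 33: y ≡ -759 (mod 75).
Smallest nonnegative: y = -759 mod 75 = 66.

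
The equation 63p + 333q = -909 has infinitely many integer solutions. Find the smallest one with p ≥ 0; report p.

12

gcd(333, 63) = 9  (333 = 5*63 + 18, 63 = 3*18 + 9, 18 = 2*9).
9 divides -909, so solutions exist.
Back-substituting, 63*(16) + 333*(-3) = 9.
Scale by -909/9 = -101: (p₀, q₀) = (-1616, 303).
General solution: p = -1616 + 37t, q = 303 - 7t for integer t.
p ≥ 0: smallest is -1616 mod 37 = 12 (at t = 44), with q = -5.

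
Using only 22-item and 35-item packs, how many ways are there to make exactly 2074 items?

3

Need nonnegative integers with 22j + 35k = 2074.
gcd(22, 35) = 1, and 22·(8) + 35·(-5) = 1.
So (j₀, k₀) = (16592, -10370); general j = 16592 + 35t, k = -10370 - 22t.
j ≥ 0 ⇒ t ≥ -474; k ≥ 0 ⇒ t ≤ -472. That's 3 values of t.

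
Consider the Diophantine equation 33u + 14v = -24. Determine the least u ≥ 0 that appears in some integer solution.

12

gcd(33, 14):
  33 = 2*14 + 5
  14 = 2*5 + 4
  5 = 1*4 + 1
  4 = 4*1
so gcd(33, 14) = 1.
1 divides -24, so solutions exist.
Back-substitute for Bézout coefficients:
  1 = 5 - 1*4
  ... = 33*(3) + 14*(-7)
Scale by -24/1 = -24: (u₀, v₀) = (-72, 168).
General solution: u = -72 + 14t, v = 168 - 33t for integer t.
u ≥ 0: smallest is -72 mod 14 = 12 (at t = 6), with v = -30.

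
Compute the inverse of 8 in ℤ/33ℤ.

gcd(33, 8):
  33 = 4·8 + 1
  8 = 8·1
so gcd(33, 8) = 1.
Back-substitute for Bézout coefficients:
  1 = 33 - 4·8
  ... = 8·(-4) + 33·(1)
So 8·-4 ≡ 1 (mod 33), and -4 mod 33 = 29.

29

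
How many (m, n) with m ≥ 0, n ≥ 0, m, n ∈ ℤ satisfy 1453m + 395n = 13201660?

23

gcd(1453, 395) = 1  (1453 = 3*395 + 268, 395 = 1*268 + 127, 268 = 2*127 + 14, 127 = 9*14 + 1, 14 = 14*1).
Back-substituting, 1453*(-28) + 395*(103) = 1.
Scale by 13201660: one solution is (-369646480, 1359770980). Reduce m mod 395: (50, 33238).
General: m = 50 + 395t, n = 33238 - 1453t.
m ≥ 0 ⇒ t ≥ 0; n ≥ 0 ⇒ t ≤ 22. So t ∈ [0, 22]: 23 solutions.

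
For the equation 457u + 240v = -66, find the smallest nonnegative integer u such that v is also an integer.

gcd(457, 240):
  457 = 1×240 + 217
  240 = 1×217 + 23
  217 = 9×23 + 10
  23 = 2×10 + 3
  10 = 3×3 + 1
  3 = 3×1
so gcd(457, 240) = 1.
1 divides -66, so solutions exist.
Back-substitute for Bézout coefficients:
  1 = 10 - 3×3
  ... = 457×(73) + 240×(-139)
Scale by -66/1 = -66: (u₀, v₀) = (-4818, 9174).
General solution: u = -4818 + 240t, v = 9174 - 457t for integer t.
u ≥ 0: smallest is -4818 mod 240 = 222 (at t = 21), with v = -423.

222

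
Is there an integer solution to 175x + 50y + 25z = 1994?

gcd(175, 50) = 25  (175 = 3×50 + 25, 50 = 2×25).
gcd(25, 25) = 25.
25 does not divide 1994 (remainder 19), so no integer solutions.

no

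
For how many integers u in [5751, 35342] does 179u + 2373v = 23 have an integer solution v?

gcd(2373, 179) = 1  (2373 = 13*179 + 46, 179 = 3*46 + 41, 46 = 1*41 + 5, 41 = 8*5 + 1, 5 = 5*1).
Back-substituting, 179*(464) + 2373*(-35) = 1.
Scale by 23: particular solution (10672, -805); reduce u mod 2373: (1180, -89).
General solution: u = 1180 + 2373t, v = -89 - 179t for integer t.
5751 ≤ 1180 + 2373t ≤ 35342 gives t ∈ [2, 14], which is 13 values.

13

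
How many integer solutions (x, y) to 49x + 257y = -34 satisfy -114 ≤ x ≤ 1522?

gcd(257, 49) = 1  (257 = 5·49 + 12, 49 = 4·12 + 1, 12 = 12·1).
Back-substituting, 49·(21) + 257·(-4) = 1.
Scale by -34: particular solution (-714, 136); reduce x mod 257: (57, -11).
General solution: x = 57 + 257t, y = -11 - 49t for integer t.
-114 ≤ 57 + 257t ≤ 1522 gives t ∈ [0, 5], which is 6 values.

6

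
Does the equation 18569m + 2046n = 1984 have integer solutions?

yes

gcd(18569, 2046) = 31.
31 divides 1984, so integer solutions exist.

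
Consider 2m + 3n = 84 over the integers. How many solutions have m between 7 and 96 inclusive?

30

gcd(3, 2):
  3 = 1*2 + 1
  2 = 2*1
so gcd(3, 2) = 1.
Back-substitute for Bézout coefficients:
  1 = 3 - 1*2
  ... = 2*(-1) + 3*(1)
Scale by 84: particular solution (-84, 84); reduce m mod 3: (0, 28).
General solution: m = 0 + 3t, n = 28 - 2t for integer t.
7 ≤ 0 + 3t ≤ 96 gives t ∈ [3, 32], which is 30 values.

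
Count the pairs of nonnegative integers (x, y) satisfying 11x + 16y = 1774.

gcd(16, 11):
  16 = 1×11 + 5
  11 = 2×5 + 1
  5 = 5×1
so gcd(16, 11) = 1.
Back-substitute for Bézout coefficients:
  1 = 11 - 2×5
  ... = 11×(3) + 16×(-2)
Scale by 1774: one solution is (5322, -3548). Reduce x mod 16: (10, 104).
General: x = 10 + 16t, y = 104 - 11t.
x ≥ 0 ⇒ t ≥ 0; y ≥ 0 ⇒ t ≤ 9. So t ∈ [0, 9]: 10 solutions.

10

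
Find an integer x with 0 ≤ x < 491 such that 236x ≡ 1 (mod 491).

gcd(491, 236):
  491 = 2×236 + 19
  236 = 12×19 + 8
  19 = 2×8 + 3
  8 = 2×3 + 2
  3 = 1×2 + 1
  2 = 2×1
so gcd(491, 236) = 1.
Back-substitute for Bézout coefficients:
  1 = 3 - 1×2
  ... = 236×(-181) + 491×(87)
So 236×-181 ≡ 1 (mod 491), and -181 mod 491 = 310.

310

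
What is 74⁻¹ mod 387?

gcd(387, 74):
  387 = 5×74 + 17
  74 = 4×17 + 6
  17 = 2×6 + 5
  6 = 1×5 + 1
  5 = 5×1
so gcd(387, 74) = 1.
Back-substitute for Bézout coefficients:
  1 = 6 - 1×5
  ... = 74×(68) + 387×(-13)
So 74×68 ≡ 1 (mod 387), and 68 mod 387 = 68.

68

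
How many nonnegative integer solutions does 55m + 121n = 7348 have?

12

gcd(121, 55) = 11.
By Bézout, 55·(-2) + 121·(1) = 11.
One solution: (6, 58).
General: m = 6 + 11t, n = 58 - 5t.
m ≥ 0 ⇒ t ≥ 0; n ≥ 0 ⇒ t ≤ 11. So t ∈ [0, 11]: 12 solutions.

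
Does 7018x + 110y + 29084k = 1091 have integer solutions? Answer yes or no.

gcd(7018, 110):
  7018 = 63*110 + 88
  110 = 1*88 + 22
  88 = 4*22
so gcd(7018, 110) = 22.
gcd(22, 29084) = 22.
22 does not divide 1091 (remainder 13), so no integer solutions.

no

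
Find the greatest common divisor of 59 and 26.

1

gcd(59, 26):
  59 = 2*26 + 7
  26 = 3*7 + 5
  7 = 1*5 + 2
  5 = 2*2 + 1
  2 = 2*1
so gcd(59, 26) = 1.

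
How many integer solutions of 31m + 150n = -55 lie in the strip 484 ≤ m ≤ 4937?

gcd(150, 31) = 1  (150 = 4·31 + 26, 31 = 1·26 + 5, 26 = 5·5 + 1, 5 = 5·1).
Back-substituting, 31·(-29) + 150·(6) = 1.
Scale by -55: particular solution (1595, -330); reduce m mod 150: (95, -20).
General solution: m = 95 + 150t, n = -20 - 31t for integer t.
484 ≤ 95 + 150t ≤ 4937 gives t ∈ [3, 32], which is 30 values.

30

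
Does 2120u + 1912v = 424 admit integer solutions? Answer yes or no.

yes

gcd(2120, 1912) = 8  (2120 = 1×1912 + 208, 1912 = 9×208 + 40, 208 = 5×40 + 8, 40 = 5×8).
8 divides 424, so integer solutions exist.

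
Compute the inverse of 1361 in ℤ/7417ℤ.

6605

gcd(7417, 1361) = 1  (7417 = 5*1361 + 612, 1361 = 2*612 + 137, 612 = 4*137 + 64, 137 = 2*64 + 9, 64 = 7*9 + 1, 9 = 9*1).
Back-substituting, 1361*(-812) + 7417*(149) = 1.
So 1361*-812 ≡ 1 (mod 7417), and -812 mod 7417 = 6605.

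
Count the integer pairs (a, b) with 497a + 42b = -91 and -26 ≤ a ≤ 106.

gcd(497, 42) = 7.
By Bézout, 497*(-1) + 42*(12) = 7.
Particular solution: (1, -14).
General solution: a = 1 + 6t, b = -14 - 71t for integer t.
-26 ≤ 1 + 6t ≤ 106 gives t ∈ [-4, 17], which is 22 values.

22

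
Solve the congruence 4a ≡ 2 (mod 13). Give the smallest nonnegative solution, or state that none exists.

7

gcd(13, 4) = 1  (13 = 3*4 + 1, 4 = 4*1).
1 divides 2, so solutions exist.
Back-substituting, 4*(-3) + 13*(1) = 1.
So 4*(-3) ≡ 1 (mod 13); multiply by 2: a ≡ -6 (mod 13).
Smallest nonnegative: a = -6 mod 13 = 7.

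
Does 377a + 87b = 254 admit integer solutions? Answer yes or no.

no

gcd(377, 87):
  377 = 4·87 + 29
  87 = 3·29
so gcd(377, 87) = 29.
29 does not divide 254 (remainder 22), so no integer solutions.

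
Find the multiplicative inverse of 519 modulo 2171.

gcd(2171, 519) = 1  (2171 = 4×519 + 95, 519 = 5×95 + 44, 95 = 2×44 + 7, 44 = 6×7 + 2, 7 = 3×2 + 1, 2 = 2×1).
Back-substituting, 519×(-937) + 2171×(224) = 1.
So 519×-937 ≡ 1 (mod 2171), and -937 mod 2171 = 1234.

1234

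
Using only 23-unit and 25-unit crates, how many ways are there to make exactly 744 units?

Need nonnegative integers with 23j + 25k = 744.
gcd(23, 25) = 1, and 23·(12) + 25·(-11) = 1.
So (j₀, k₀) = (8928, -8184); general j = 8928 + 25t, k = -8184 - 23t.
j ≥ 0 ⇒ t ≥ -357; k ≥ 0 ⇒ t ≤ -356. That's 2 values of t.

2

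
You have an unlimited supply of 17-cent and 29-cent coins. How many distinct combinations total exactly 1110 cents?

Need nonnegative integers with 17j + 29k = 1110.
gcd(17, 29) = 1, and 17·(12) + 29·(-7) = 1.
So (j₀, k₀) = (13320, -7770); general j = 13320 + 29t, k = -7770 - 17t.
j ≥ 0 ⇒ t ≥ -459; k ≥ 0 ⇒ t ≤ -458. That's 2 values of t.

2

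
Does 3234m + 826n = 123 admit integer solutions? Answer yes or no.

gcd(3234, 826) = 14.
14 does not divide 123 (remainder 11), so no integer solutions.

no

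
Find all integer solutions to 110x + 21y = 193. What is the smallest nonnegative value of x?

5

gcd(110, 21):
  110 = 5·21 + 5
  21 = 4·5 + 1
  5 = 5·1
so gcd(110, 21) = 1.
1 divides 193, so solutions exist.
Back-substitute for Bézout coefficients:
  1 = 21 - 4·5
  ... = 110·(-4) + 21·(21)
Scale by 193/1 = 193: (x₀, y₀) = (-772, 4053).
General solution: x = -772 + 21t, y = 4053 - 110t for integer t.
x ≥ 0: smallest is -772 mod 21 = 5 (at t = 37), with y = -17.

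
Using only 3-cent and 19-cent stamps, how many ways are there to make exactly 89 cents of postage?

1

Need nonnegative integers with 3j + 19k = 89.
gcd(3, 19) = 1, and 3·(-6) + 19·(1) = 1.
So (j₀, k₀) = (-534, 89); general j = -534 + 19t, k = 89 - 3t.
j ≥ 0 ⇒ t ≥ 29; k ≥ 0 ⇒ t ≤ 29. That's 1 value of t.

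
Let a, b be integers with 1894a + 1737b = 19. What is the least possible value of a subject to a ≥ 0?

1195

gcd(1894, 1737) = 1  (1894 = 1*1737 + 157, 1737 = 11*157 + 10, 157 = 15*10 + 7, 10 = 1*7 + 3, 7 = 2*3 + 1, 3 = 3*1).
1 divides 19, so solutions exist.
Back-substituting, 1894*(520) + 1737*(-567) = 1.
Scale by 19/1 = 19: (a₀, b₀) = (9880, -10773).
General solution: a = 9880 + 1737t, b = -10773 - 1894t for integer t.
a ≥ 0: smallest is 9880 mod 1737 = 1195 (at t = -5), with b = -1303.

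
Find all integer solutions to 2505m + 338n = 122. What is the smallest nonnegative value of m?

gcd(2505, 338) = 1  (2505 = 7·338 + 139, 338 = 2·139 + 60, 139 = 2·60 + 19, 60 = 3·19 + 3, 19 = 6·3 + 1, 3 = 3·1).
1 divides 122, so solutions exist.
Back-substituting, 2505·(107) + 338·(-793) = 1.
Scale by 122/1 = 122: (m₀, n₀) = (13054, -96746).
General solution: m = 13054 + 338t, n = -96746 - 2505t for integer t.
m ≥ 0: smallest is 13054 mod 338 = 210 (at t = -38), with n = -1556.

210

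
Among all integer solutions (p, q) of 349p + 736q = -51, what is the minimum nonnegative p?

177

gcd(736, 349):
  736 = 2·349 + 38
  349 = 9·38 + 7
  38 = 5·7 + 3
  7 = 2·3 + 1
  3 = 3·1
so gcd(736, 349) = 1.
1 divides -51, so solutions exist.
Back-substitute for Bézout coefficients:
  1 = 7 - 2·3
  ... = 349·(213) + 736·(-101)
Scale by -51/1 = -51: (p₀, q₀) = (-10863, 5151).
General solution: p = -10863 + 736t, q = 5151 - 349t for integer t.
p ≥ 0: smallest is -10863 mod 736 = 177 (at t = 15), with q = -84.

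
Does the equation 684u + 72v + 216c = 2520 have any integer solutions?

yes

gcd(684, 72) = 36  (684 = 9×72 + 36, 72 = 2×36).
gcd(36, 216) = 36.
36 divides 2520, so integer solutions exist.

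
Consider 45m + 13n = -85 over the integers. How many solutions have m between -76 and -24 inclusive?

gcd(45, 13) = 1  (45 = 3×13 + 6, 13 = 2×6 + 1, 6 = 6×1).
Back-substituting, 45×(-2) + 13×(7) = 1.
Scale by -85: particular solution (170, -595); reduce m mod 13: (1, -10).
General solution: m = 1 + 13t, n = -10 - 45t for integer t.
-76 ≤ 1 + 13t ≤ -24 gives t ∈ [-5, -2], which is 4 values.

4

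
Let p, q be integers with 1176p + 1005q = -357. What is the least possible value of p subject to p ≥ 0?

233

gcd(1176, 1005):
  1176 = 1·1005 + 171
  1005 = 5·171 + 150
  171 = 1·150 + 21
  150 = 7·21 + 3
  21 = 7·3
so gcd(1176, 1005) = 3.
3 divides -357, so solutions exist.
Back-substitute for Bézout coefficients:
  3 = 150 - 7·21
  ... = 1176·(-47) + 1005·(55)
Scale by -357/3 = -119: (p₀, q₀) = (5593, -6545).
General solution: p = 5593 + 335t, q = -6545 - 392t for integer t.
p ≥ 0: smallest is 5593 mod 335 = 233 (at t = -16), with q = -273.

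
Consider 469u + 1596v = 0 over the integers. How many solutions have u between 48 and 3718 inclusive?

16

gcd(1596, 469):
  1596 = 3·469 + 189
  469 = 2·189 + 91
  189 = 2·91 + 7
  91 = 13·7
so gcd(1596, 469) = 7.
Back-substitute for Bézout coefficients:
  7 = 189 - 2·91
  ... = 469·(-17) + 1596·(5)
Scale by 0: particular solution (0, 0); reduce u mod 228: (0, 0).
General solution: u = 0 + 228t, v = 0 - 67t for integer t.
48 ≤ 0 + 228t ≤ 3718 gives t ∈ [1, 16], which is 16 values.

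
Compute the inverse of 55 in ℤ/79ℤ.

gcd(79, 55) = 1.
By Bézout, 55×(23) + 79×(-16) = 1.
So 55×23 ≡ 1 (mod 79), and 23 mod 79 = 23.

23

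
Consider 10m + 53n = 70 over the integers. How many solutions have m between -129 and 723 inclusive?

gcd(53, 10):
  53 = 5*10 + 3
  10 = 3*3 + 1
  3 = 3*1
so gcd(53, 10) = 1.
Back-substitute for Bézout coefficients:
  1 = 10 - 3*3
  ... = 10*(16) + 53*(-3)
Scale by 70: particular solution (1120, -210); reduce m mod 53: (7, 0).
General solution: m = 7 + 53t, n = 0 - 10t for integer t.
-129 ≤ 7 + 53t ≤ 723 gives t ∈ [-2, 13], which is 16 values.

16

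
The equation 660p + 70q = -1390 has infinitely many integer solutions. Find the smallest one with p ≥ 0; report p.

gcd(660, 70) = 10  (660 = 9×70 + 30, 70 = 2×30 + 10, 30 = 3×10).
10 divides -1390, so solutions exist.
Back-substituting, 660×(-2) + 70×(19) = 10.
Scale by -1390/10 = -139: (p₀, q₀) = (278, -2641).
General solution: p = 278 + 7t, q = -2641 - 66t for integer t.
p ≥ 0: smallest is 278 mod 7 = 5 (at t = -39), with q = -67.

5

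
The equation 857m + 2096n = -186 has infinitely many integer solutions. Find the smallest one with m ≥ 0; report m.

2086

gcd(2096, 857) = 1  (2096 = 2·857 + 382, 857 = 2·382 + 93, 382 = 4·93 + 10, 93 = 9·10 + 3, 10 = 3·3 + 1, 3 = 3·1).
1 divides -186, so solutions exist.
Back-substituting, 857·(-631) + 2096·(258) = 1.
Scale by -186/1 = -186: (m₀, n₀) = (117366, -47988).
General solution: m = 117366 + 2096t, n = -47988 - 857t for integer t.
m ≥ 0: smallest is 117366 mod 2096 = 2086 (at t = -55), with n = -853.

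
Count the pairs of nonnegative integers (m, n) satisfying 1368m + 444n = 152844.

3

gcd(1368, 444) = 12.
By Bézout, 1368*(-12) + 444*(37) = 12.
One solution: (3, 335).
General: m = 3 + 37t, n = 335 - 114t.
m ≥ 0 ⇒ t ≥ 0; n ≥ 0 ⇒ t ≤ 2. So t ∈ [0, 2]: 3 solutions.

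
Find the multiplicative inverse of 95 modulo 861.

gcd(861, 95):
  861 = 9×95 + 6
  95 = 15×6 + 5
  6 = 1×5 + 1
  5 = 5×1
so gcd(861, 95) = 1.
Back-substitute for Bézout coefficients:
  1 = 6 - 1×5
  ... = 95×(-145) + 861×(16)
So 95×-145 ≡ 1 (mod 861), and -145 mod 861 = 716.

716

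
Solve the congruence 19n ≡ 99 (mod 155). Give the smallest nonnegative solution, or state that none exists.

46

gcd(155, 19) = 1  (155 = 8*19 + 3, 19 = 6*3 + 1, 3 = 3*1).
1 divides 99, so solutions exist.
Back-substituting, 19*(49) + 155*(-6) = 1.
So 19*(49) ≡ 1 (mod 155); multiply by 99: n ≡ 4851 (mod 155).
Smallest nonnegative: n = 4851 mod 155 = 46.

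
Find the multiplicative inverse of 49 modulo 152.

gcd(152, 49) = 1.
By Bézout, 49·(-31) + 152·(10) = 1.
So 49·-31 ≡ 1 (mod 152), and -31 mod 152 = 121.

121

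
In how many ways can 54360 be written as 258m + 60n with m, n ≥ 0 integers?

22

gcd(258, 60) = 6.
By Bézout, 258×(-3) + 60×(13) = 6.
One solution: (0, 906).
General: m = 0 + 10t, n = 906 - 43t.
m ≥ 0 ⇒ t ≥ 0; n ≥ 0 ⇒ t ≤ 21. So t ∈ [0, 21]: 22 solutions.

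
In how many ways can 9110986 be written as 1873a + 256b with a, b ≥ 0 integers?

gcd(1873, 256):
  1873 = 7·256 + 81
  256 = 3·81 + 13
  81 = 6·13 + 3
  13 = 4·3 + 1
  3 = 3·1
so gcd(1873, 256) = 1.
Back-substitute for Bézout coefficients:
  1 = 13 - 4·3
  ... = 1873·(-79) + 256·(578)
Scale by 9110986: one solution is (-719767894, 5266149908). Reduce a mod 256: (170, 34346).
General: a = 170 + 256t, b = 34346 - 1873t.
a ≥ 0 ⇒ t ≥ 0; b ≥ 0 ⇒ t ≤ 18. So t ∈ [0, 18]: 19 solutions.

19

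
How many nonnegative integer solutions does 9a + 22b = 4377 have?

22

gcd(22, 9) = 1.
By Bézout, 9*(5) + 22*(-2) = 1.
One solution: (17, 192).
General: a = 17 + 22t, b = 192 - 9t.
a ≥ 0 ⇒ t ≥ 0; b ≥ 0 ⇒ t ≤ 21. So t ∈ [0, 21]: 22 solutions.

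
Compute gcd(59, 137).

gcd(137, 59) = 1  (137 = 2*59 + 19, 59 = 3*19 + 2, 19 = 9*2 + 1, 2 = 2*1).

1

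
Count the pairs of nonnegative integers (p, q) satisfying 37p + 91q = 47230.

14

gcd(91, 37) = 1  (91 = 2*37 + 17, 37 = 2*17 + 3, 17 = 5*3 + 2, 3 = 1*2 + 1, 2 = 2*1).
Back-substituting, 37*(32) + 91*(-13) = 1.
Scale by 47230: one solution is (1511360, -613990). Reduce p mod 91: (32, 506).
General: p = 32 + 91t, q = 506 - 37t.
p ≥ 0 ⇒ t ≥ 0; q ≥ 0 ⇒ t ≤ 13. So t ∈ [0, 13]: 14 solutions.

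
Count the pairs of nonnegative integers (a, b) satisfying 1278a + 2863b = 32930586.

gcd(2863, 1278) = 1  (2863 = 2*1278 + 307, 1278 = 4*307 + 50, 307 = 6*50 + 7, 50 = 7*7 + 1, 7 = 7*1).
Back-substituting, 1278*(401) + 2863*(-179) = 1.
Scale by 32930586: one solution is (13205164986, -5894574894). Reduce a mod 2863: (1210, 10962).
General: a = 1210 + 2863t, b = 10962 - 1278t.
a ≥ 0 ⇒ t ≥ 0; b ≥ 0 ⇒ t ≤ 8. So t ∈ [0, 8]: 9 solutions.

9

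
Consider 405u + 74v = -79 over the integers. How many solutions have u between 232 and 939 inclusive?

10

gcd(405, 74):
  405 = 5·74 + 35
  74 = 2·35 + 4
  35 = 8·4 + 3
  4 = 1·3 + 1
  3 = 3·1
so gcd(405, 74) = 1.
Back-substitute for Bézout coefficients:
  1 = 4 - 1·3
  ... = 405·(-19) + 74·(104)
Scale by -79: particular solution (1501, -8216); reduce u mod 74: (21, -116).
General solution: u = 21 + 74t, v = -116 - 405t for integer t.
232 ≤ 21 + 74t ≤ 939 gives t ∈ [3, 12], which is 10 values.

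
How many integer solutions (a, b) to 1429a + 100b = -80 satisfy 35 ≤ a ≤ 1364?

13

gcd(1429, 100):
  1429 = 14×100 + 29
  100 = 3×29 + 13
  29 = 2×13 + 3
  13 = 4×3 + 1
  3 = 3×1
so gcd(1429, 100) = 1.
Back-substitute for Bézout coefficients:
  1 = 13 - 4×3
  ... = 1429×(-31) + 100×(443)
Scale by -80: particular solution (2480, -35440); reduce a mod 100: (80, -1144).
General solution: a = 80 + 100t, b = -1144 - 1429t for integer t.
35 ≤ 80 + 100t ≤ 1364 gives t ∈ [0, 12], which is 13 values.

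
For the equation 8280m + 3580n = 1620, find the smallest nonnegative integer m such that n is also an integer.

43

gcd(8280, 3580) = 20  (8280 = 2·3580 + 1120, 3580 = 3·1120 + 220, 1120 = 5·220 + 20, 220 = 11·20).
20 divides 1620, so solutions exist.
Back-substituting, 8280·(16) + 3580·(-37) = 20.
Scale by 1620/20 = 81: (m₀, n₀) = (1296, -2997).
General solution: m = 1296 + 179t, n = -2997 - 414t for integer t.
m ≥ 0: smallest is 1296 mod 179 = 43 (at t = -7), with n = -99.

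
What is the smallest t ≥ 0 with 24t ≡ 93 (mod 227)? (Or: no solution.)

gcd(227, 24):
  227 = 9*24 + 11
  24 = 2*11 + 2
  11 = 5*2 + 1
  2 = 2*1
so gcd(227, 24) = 1.
1 divides 93, so solutions exist.
Back-substitute for Bézout coefficients:
  1 = 11 - 5*2
  ... = 24*(-104) + 227*(11)
So 24*(-104) ≡ 1 (mod 227); multiply by 93: t ≡ -9672 (mod 227).
Smallest nonnegative: t = -9672 mod 227 = 89.

89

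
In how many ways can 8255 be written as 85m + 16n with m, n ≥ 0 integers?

gcd(85, 16):
  85 = 5*16 + 5
  16 = 3*5 + 1
  5 = 5*1
so gcd(85, 16) = 1.
Back-substitute for Bézout coefficients:
  1 = 16 - 3*5
  ... = 85*(-3) + 16*(16)
Scale by 8255: one solution is (-24765, 132080). Reduce m mod 16: (3, 500).
General: m = 3 + 16t, n = 500 - 85t.
m ≥ 0 ⇒ t ≥ 0; n ≥ 0 ⇒ t ≤ 5. So t ∈ [0, 5]: 6 solutions.

6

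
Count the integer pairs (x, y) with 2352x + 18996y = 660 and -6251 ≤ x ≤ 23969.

19

gcd(18996, 2352):
  18996 = 8*2352 + 180
  2352 = 13*180 + 12
  180 = 15*12
so gcd(18996, 2352) = 12.
Back-substitute for Bézout coefficients:
  12 = 2352 - 13*180
  ... = 2352*(105) + 18996*(-13)
Scale by 55: particular solution (5775, -715); reduce x mod 1583: (1026, -127).
General solution: x = 1026 + 1583t, y = -127 - 196t for integer t.
-6251 ≤ 1026 + 1583t ≤ 23969 gives t ∈ [-4, 14], which is 19 values.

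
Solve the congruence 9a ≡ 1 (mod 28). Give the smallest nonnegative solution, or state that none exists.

gcd(28, 9) = 1.
1 divides 1, so solutions exist.
By Bézout, 9×(-3) + 28×(1) = 1.
So 9×(-3) ≡ 1 (mod 28); multiply by 1: a ≡ -3 (mod 28).
Smallest nonnegative: a = -3 mod 28 = 25.

25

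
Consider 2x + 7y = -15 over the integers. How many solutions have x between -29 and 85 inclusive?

16

gcd(7, 2) = 1.
By Bézout, 2·(-3) + 7·(1) = 1.
Particular solution: (3, -3).
General solution: x = 3 + 7t, y = -3 - 2t for integer t.
-29 ≤ 3 + 7t ≤ 85 gives t ∈ [-4, 11], which is 16 values.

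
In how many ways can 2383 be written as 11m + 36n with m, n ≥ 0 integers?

6

gcd(36, 11):
  36 = 3*11 + 3
  11 = 3*3 + 2
  3 = 1*2 + 1
  2 = 2*1
so gcd(36, 11) = 1.
Back-substitute for Bézout coefficients:
  1 = 3 - 1*2
  ... = 11*(-13) + 36*(4)
Scale by 2383: one solution is (-30979, 9532). Reduce m mod 36: (17, 61).
General: m = 17 + 36t, n = 61 - 11t.
m ≥ 0 ⇒ t ≥ 0; n ≥ 0 ⇒ t ≤ 5. So t ∈ [0, 5]: 6 solutions.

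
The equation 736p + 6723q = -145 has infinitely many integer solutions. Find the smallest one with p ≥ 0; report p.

4631

gcd(6723, 736):
  6723 = 9×736 + 99
  736 = 7×99 + 43
  99 = 2×43 + 13
  43 = 3×13 + 4
  13 = 3×4 + 1
  4 = 4×1
so gcd(6723, 736) = 1.
1 divides -145, so solutions exist.
Back-substitute for Bézout coefficients:
  1 = 13 - 3×4
  ... = 736×(-1562) + 6723×(171)
Scale by -145/1 = -145: (p₀, q₀) = (226490, -24795).
General solution: p = 226490 + 6723t, q = -24795 - 736t for integer t.
p ≥ 0: smallest is 226490 mod 6723 = 4631 (at t = -33), with q = -507.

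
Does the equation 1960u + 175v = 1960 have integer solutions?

gcd(1960, 175) = 35  (1960 = 11*175 + 35, 175 = 5*35).
35 divides 1960, so integer solutions exist.

yes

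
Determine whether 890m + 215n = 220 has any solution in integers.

yes

gcd(890, 215):
  890 = 4·215 + 30
  215 = 7·30 + 5
  30 = 6·5
so gcd(890, 215) = 5.
5 divides 220, so integer solutions exist.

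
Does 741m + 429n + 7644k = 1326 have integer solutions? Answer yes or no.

yes

gcd(741, 429) = 39  (741 = 1×429 + 312, 429 = 1×312 + 117, 312 = 2×117 + 78, 117 = 1×78 + 39, 78 = 2×39).
gcd(39, 7644) = 39.
39 divides 1326, so integer solutions exist.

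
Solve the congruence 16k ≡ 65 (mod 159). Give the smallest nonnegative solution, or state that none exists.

gcd(159, 16) = 1  (159 = 9×16 + 15, 16 = 1×15 + 1, 15 = 15×1).
1 divides 65, so solutions exist.
Back-substituting, 16×(10) + 159×(-1) = 1.
So 16×(10) ≡ 1 (mod 159); multiply by 65: k ≡ 650 (mod 159).
Smallest nonnegative: k = 650 mod 159 = 14.

14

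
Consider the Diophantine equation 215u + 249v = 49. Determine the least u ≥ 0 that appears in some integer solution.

167

gcd(249, 215):
  249 = 1×215 + 34
  215 = 6×34 + 11
  34 = 3×11 + 1
  11 = 11×1
so gcd(249, 215) = 1.
1 divides 49, so solutions exist.
Back-substitute for Bézout coefficients:
  1 = 34 - 3×11
  ... = 215×(-22) + 249×(19)
Scale by 49/1 = 49: (u₀, v₀) = (-1078, 931).
General solution: u = -1078 + 249t, v = 931 - 215t for integer t.
u ≥ 0: smallest is -1078 mod 249 = 167 (at t = 5), with v = -144.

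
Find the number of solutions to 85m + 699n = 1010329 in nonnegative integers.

17

gcd(699, 85) = 1  (699 = 8×85 + 19, 85 = 4×19 + 9, 19 = 2×9 + 1, 9 = 9×1).
Back-substituting, 85×(-74) + 699×(9) = 1.
Scale by 1010329: one solution is (-74764346, 9092961). Reduce m mod 699: (694, 1361).
General: m = 694 + 699t, n = 1361 - 85t.
m ≥ 0 ⇒ t ≥ 0; n ≥ 0 ⇒ t ≤ 16. So t ∈ [0, 16]: 17 solutions.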